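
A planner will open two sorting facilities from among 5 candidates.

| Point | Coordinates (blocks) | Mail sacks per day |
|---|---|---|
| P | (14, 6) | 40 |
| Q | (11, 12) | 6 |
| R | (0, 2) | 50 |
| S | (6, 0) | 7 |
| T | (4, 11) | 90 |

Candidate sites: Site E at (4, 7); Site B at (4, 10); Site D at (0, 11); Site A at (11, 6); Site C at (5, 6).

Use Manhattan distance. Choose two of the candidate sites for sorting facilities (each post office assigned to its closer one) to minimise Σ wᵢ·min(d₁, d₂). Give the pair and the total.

{Site B, Site A}, total 923

Evaluate every pair (each demand assigned to the nearer of the two):
  {Site B, Site A}: total = 923
  {Site B, Site C}: total = 1003
  {Site E, Site A}: total = 1029
  {Site D, Site A}: total = 1043
  {Site E, Site B}: total = 1097
  {Site A, Site C}: total = 1195
  {Site B, Site D}: total = 1238
  {Site E, Site C}: total = 1291
  {Site D, Site C}: total = 1291
  {Site E, Site D}: total = 1385
Best pair: {Site B, Site A} with total 923.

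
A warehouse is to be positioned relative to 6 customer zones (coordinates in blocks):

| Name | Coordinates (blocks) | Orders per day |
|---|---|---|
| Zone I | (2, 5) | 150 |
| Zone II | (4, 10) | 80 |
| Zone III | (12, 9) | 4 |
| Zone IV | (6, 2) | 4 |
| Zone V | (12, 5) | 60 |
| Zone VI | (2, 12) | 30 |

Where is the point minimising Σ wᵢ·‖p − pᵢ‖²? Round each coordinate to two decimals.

The minimiser of Σwᵢ‖p−pᵢ‖² is the weighted centroid p* = (Σwᵢpᵢ)/(Σwᵢ).
Σwᵢ = 328.
Σwᵢxᵢ = 150·2 + 80·4 + 4·12 + 4·6 + 60·12 + 30·2 = 1472.
Σwᵢyᵢ = 150·5 + 80·10 + 4·9 + 4·2 + 60·5 + 30·12 = 2254.
x* = 1472/328 = 4.49, y* = 2254/328 = 6.87.

(4.49, 6.87)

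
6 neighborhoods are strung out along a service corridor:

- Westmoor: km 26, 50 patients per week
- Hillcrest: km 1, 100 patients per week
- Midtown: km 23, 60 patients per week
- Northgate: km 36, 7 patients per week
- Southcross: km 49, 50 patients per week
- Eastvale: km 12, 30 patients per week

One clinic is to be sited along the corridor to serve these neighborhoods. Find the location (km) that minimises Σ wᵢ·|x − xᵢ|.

For a sum of weighted absolute distances on a line, the optimum is the weighted median (not the mean). Total weight W = 297; half-weight = 148.5.
Sort by position and accumulate weight:
  km 1 (Hillcrest, w=100) → cum 100
  km 12 (Eastvale, w=30) → cum 130
  km 23 (Midtown, w=60) → cum 190  ≥ 148.5 → median here
  km 26 (Westmoor, w=50) → cum 240
  km 36 (Northgate, w=7) → cum 247
  km 49 (Southcross, w=50) → cum 297
Optimal location: km 23.

x = 23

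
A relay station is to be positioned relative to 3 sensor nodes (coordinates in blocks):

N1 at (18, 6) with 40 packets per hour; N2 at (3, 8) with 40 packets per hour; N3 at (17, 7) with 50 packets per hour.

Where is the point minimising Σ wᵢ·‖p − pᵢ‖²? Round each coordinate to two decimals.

The minimiser of Σwᵢ‖p−pᵢ‖² is the weighted centroid p* = (Σwᵢpᵢ)/(Σwᵢ).
Σwᵢ = 130.
Σwᵢxᵢ = 40·18 + 40·3 + 50·17 = 1690.
Σwᵢyᵢ = 40·6 + 40·8 + 50·7 = 910.
x* = 1690/130 = 13.00, y* = 910/130 = 7.00.

(13.00, 7.00)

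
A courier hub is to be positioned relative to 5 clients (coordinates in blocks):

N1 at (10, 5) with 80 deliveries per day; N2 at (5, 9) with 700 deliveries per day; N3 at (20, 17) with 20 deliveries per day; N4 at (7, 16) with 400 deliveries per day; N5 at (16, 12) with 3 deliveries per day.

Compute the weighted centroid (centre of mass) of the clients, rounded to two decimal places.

The minimiser of Σwᵢ‖p−pᵢ‖² is the weighted centroid p* = (Σwᵢpᵢ)/(Σwᵢ).
Σwᵢ = 1203.
Σwᵢxᵢ = 80·10 + 700·5 + 20·20 + 400·7 + 3·16 = 7548.
Σwᵢyᵢ = 80·5 + 700·9 + 20·17 + 400·16 + 3·12 = 13476.
x* = 7548/1203 = 6.27, y* = 13476/1203 = 11.20.

(6.27, 11.20)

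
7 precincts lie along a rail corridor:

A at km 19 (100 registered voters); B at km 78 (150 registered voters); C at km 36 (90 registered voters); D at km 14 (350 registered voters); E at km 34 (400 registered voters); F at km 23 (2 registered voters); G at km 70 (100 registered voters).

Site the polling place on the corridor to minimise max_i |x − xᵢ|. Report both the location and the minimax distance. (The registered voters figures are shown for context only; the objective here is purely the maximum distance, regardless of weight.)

The 1-center on a line is the midpoint of the two extreme points: leftmost at 14, rightmost at 78.
Optimal location = (14 + 78)/2 = 46; maximum distance = (78 − 14)/2 = 32.

location 46, max distance 32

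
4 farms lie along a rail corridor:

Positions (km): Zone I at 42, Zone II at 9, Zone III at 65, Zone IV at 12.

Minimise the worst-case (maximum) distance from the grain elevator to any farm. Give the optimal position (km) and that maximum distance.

location 37, max distance 28

The 1-center on a line is the midpoint of the two extreme points: leftmost at 9, rightmost at 65.
Optimal location = (9 + 65)/2 = 37; maximum distance = (65 − 9)/2 = 28.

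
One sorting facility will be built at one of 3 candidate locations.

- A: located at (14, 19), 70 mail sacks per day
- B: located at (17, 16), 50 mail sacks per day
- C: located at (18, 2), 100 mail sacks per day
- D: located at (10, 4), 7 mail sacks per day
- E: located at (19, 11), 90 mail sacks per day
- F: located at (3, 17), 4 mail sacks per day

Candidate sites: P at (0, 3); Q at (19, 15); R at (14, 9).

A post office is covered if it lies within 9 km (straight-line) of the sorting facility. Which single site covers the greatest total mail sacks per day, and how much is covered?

R, covering 247

Coverage radius r = 9 km; a point is covered iff (Δx)²+(Δy)² ≤ 9² = 81.
  P (0, 3): covers {none} → 0
  Q (19, 15): covers {A, B, E} → 210
  R (14, 9): covers {B, C, D, E} → 247
Maximum coverage at R: 247 mail sacks per day.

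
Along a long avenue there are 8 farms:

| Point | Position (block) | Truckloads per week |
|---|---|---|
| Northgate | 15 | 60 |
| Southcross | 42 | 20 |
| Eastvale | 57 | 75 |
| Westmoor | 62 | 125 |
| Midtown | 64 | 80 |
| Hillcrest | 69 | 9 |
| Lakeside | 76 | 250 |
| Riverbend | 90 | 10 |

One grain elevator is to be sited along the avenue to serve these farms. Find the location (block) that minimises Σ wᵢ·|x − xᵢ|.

For a sum of weighted absolute distances on a line, the optimum is the weighted median (not the mean). Total weight W = 629; half-weight = 314.5.
Sort by position and accumulate weight:
  block 15 (Northgate, w=60) → cum 60
  block 42 (Southcross, w=20) → cum 80
  block 57 (Eastvale, w=75) → cum 155
  block 62 (Westmoor, w=125) → cum 280
  block 64 (Midtown, w=80) → cum 360  ≥ 314.5 → median here
  block 69 (Hillcrest, w=9) → cum 369
  block 76 (Lakeside, w=250) → cum 619
  block 90 (Riverbend, w=10) → cum 629
Optimal location: block 64.

x = 64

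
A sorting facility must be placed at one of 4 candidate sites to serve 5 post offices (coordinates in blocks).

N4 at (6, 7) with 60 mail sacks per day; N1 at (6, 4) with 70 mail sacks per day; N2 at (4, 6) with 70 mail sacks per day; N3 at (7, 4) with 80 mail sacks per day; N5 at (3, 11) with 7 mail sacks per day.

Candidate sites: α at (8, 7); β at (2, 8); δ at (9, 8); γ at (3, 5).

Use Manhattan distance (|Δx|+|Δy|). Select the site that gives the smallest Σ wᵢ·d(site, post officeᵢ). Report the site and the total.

γ, total 1162 blocks

Total weighted distance at each candidate:
  α (8, 7): total = 1203
  β (2, 8): total = 1888
  δ (9, 8): total = 1763
  γ (3, 5): total = 1162
Minimum is at γ with total 1162 blocks.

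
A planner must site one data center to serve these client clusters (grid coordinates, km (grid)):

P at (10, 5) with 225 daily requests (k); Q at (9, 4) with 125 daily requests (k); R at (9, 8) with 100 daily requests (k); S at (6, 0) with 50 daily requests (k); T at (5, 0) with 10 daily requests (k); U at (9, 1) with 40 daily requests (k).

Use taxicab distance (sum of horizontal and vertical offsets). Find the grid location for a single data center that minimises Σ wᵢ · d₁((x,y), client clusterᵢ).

Manhattan distance separates: Σwᵢ(|x−xᵢ|+|y−yᵢ|) = Σwᵢ|x−xᵢ| + Σwᵢ|y−yᵢ|, so x and y are optimised independently as 1-D weighted medians.
Total weight W = 550; half = 275.
x-coordinate, sorted with cumulative weight:
  x=5 (T, w=10) cum 10
  x=6 (S, w=50) cum 60
  x=9 (Q, w=125) cum 185
  x=9 (R, w=100) cum 285  ← median
  x=9 (U, w=40) cum 325
  x=10 (P, w=225) cum 550
⇒ x* = 9
y-coordinate, sorted with cumulative weight:
  y=0 (S, w=50) cum 50
  y=0 (T, w=10) cum 60
  y=1 (U, w=40) cum 100
  y=4 (Q, w=125) cum 225
  y=5 (P, w=225) cum 450  ← median
  y=8 (R, w=100) cum 550
⇒ y* = 5

(9, 5)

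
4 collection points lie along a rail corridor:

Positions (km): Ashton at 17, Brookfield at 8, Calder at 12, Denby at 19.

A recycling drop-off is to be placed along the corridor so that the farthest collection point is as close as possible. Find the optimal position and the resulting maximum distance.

location 13.5, max distance 5.5

The 1-center on a line is the midpoint of the two extreme points: leftmost at 8, rightmost at 19.
Optimal location = (8 + 19)/2 = 13.5; maximum distance = (19 − 8)/2 = 5.5.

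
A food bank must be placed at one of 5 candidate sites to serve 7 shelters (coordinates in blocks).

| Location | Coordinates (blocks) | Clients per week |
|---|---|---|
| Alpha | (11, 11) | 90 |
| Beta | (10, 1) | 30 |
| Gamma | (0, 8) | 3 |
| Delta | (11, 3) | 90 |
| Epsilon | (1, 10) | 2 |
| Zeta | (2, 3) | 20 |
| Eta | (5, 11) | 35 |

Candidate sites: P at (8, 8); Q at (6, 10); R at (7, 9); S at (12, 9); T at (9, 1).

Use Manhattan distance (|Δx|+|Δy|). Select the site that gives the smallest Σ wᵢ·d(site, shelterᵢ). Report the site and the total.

Total weighted distance at each candidate:
  P (8, 8): total = 2002
  Q (6, 10): total = 2334
  R (7, 9): total = 2168
  S (12, 9): total = 1898
  T (9, 1): total = 2222
Minimum is at S with total 1898 blocks.

S, total 1898 blocks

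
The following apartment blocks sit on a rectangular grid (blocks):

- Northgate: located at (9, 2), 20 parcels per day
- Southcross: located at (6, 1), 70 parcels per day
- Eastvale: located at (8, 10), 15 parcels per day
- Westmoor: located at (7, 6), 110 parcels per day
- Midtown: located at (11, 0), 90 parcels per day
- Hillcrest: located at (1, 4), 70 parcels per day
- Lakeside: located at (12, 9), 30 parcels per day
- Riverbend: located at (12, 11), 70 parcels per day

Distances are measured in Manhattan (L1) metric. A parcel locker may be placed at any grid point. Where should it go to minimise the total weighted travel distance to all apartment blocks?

Manhattan distance separates: Σwᵢ(|x−xᵢ|+|y−yᵢ|) = Σwᵢ|x−xᵢ| + Σwᵢ|y−yᵢ|, so x and y are optimised independently as 1-D weighted medians.
Total weight W = 475; half = 237.5.
x-coordinate, sorted with cumulative weight:
  x=1 (Hillcrest, w=70) cum 70
  x=6 (Southcross, w=70) cum 140
  x=7 (Westmoor, w=110) cum 250  ← median
  x=8 (Eastvale, w=15) cum 265
  x=9 (Northgate, w=20) cum 285
  x=11 (Midtown, w=90) cum 375
  x=12 (Lakeside, w=30) cum 405
  x=12 (Riverbend, w=70) cum 475
⇒ x* = 7
y-coordinate, sorted with cumulative weight:
  y=0 (Midtown, w=90) cum 90
  y=1 (Southcross, w=70) cum 160
  y=2 (Northgate, w=20) cum 180
  y=4 (Hillcrest, w=70) cum 250  ← median
  y=6 (Westmoor, w=110) cum 360
  y=9 (Lakeside, w=30) cum 390
  y=10 (Eastvale, w=15) cum 405
  y=11 (Riverbend, w=70) cum 475
⇒ y* = 4

(7, 4)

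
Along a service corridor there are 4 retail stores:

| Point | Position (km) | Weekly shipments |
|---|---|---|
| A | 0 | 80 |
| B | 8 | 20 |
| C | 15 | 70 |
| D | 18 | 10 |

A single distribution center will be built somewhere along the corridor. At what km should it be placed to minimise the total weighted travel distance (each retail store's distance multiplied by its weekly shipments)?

For a sum of weighted absolute distances on a line, the optimum is the weighted median (not the mean). Total weight W = 180; half-weight = 90.
Sort by position and accumulate weight:
  km 0 (A, w=80) → cum 80
  km 8 (B, w=20) → cum 100  ≥ 90 → median here
  km 15 (C, w=70) → cum 170
  km 18 (D, w=10) → cum 180
Optimal location: km 8.

x = 8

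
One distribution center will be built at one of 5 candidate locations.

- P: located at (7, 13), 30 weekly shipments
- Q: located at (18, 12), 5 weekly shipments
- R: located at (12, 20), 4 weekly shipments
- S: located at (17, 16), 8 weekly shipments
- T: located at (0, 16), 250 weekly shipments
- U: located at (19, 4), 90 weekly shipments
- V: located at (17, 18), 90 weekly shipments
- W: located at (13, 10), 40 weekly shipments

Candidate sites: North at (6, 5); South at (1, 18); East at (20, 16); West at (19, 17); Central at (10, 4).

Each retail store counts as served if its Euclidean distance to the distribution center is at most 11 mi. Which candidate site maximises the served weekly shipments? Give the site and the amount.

Coverage radius r = 11 mi; a point is covered iff (Δx)²+(Δy)² ≤ 11² = 121.
  North (6, 5): covers {P, W} → 70
  South (1, 18): covers {P, T} → 280
  East (20, 16): covers {Q, R, S, V, W} → 147
  West (19, 17): covers {Q, R, S, V, W} → 147
  Central (10, 4): covers {P, U, W} → 160
Maximum coverage at South: 280 weekly shipments.

South, covering 280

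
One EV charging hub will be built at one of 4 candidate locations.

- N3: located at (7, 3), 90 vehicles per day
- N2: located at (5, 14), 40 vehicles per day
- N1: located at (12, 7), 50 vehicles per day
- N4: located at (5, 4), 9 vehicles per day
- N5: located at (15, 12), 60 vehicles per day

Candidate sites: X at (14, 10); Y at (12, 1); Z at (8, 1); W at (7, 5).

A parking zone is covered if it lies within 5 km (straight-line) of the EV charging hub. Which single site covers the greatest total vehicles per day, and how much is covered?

Coverage radius r = 5 km; a point is covered iff (Δx)²+(Δy)² ≤ 5² = 25.
  X (14, 10): covers {N1, N5} → 110
  Y (12, 1): covers {none} → 0
  Z (8, 1): covers {N3, N4} → 99
  W (7, 5): covers {N3, N4} → 99
Maximum coverage at X: 110 vehicles per day.

X, covering 110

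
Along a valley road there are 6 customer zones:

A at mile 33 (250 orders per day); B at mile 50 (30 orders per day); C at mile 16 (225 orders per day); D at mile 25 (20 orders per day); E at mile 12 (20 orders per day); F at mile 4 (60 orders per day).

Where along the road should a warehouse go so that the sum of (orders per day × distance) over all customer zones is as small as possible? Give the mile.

For a sum of weighted absolute distances on a line, the optimum is the weighted median (not the mean). Total weight W = 605; half-weight = 302.5.
Sort by position and accumulate weight:
  mile 4 (F, w=60) → cum 60
  mile 12 (E, w=20) → cum 80
  mile 16 (C, w=225) → cum 305  ≥ 302.5 → median here
  mile 25 (D, w=20) → cum 325
  mile 33 (A, w=250) → cum 575
  mile 50 (B, w=30) → cum 605
Optimal location: mile 16.

x = 16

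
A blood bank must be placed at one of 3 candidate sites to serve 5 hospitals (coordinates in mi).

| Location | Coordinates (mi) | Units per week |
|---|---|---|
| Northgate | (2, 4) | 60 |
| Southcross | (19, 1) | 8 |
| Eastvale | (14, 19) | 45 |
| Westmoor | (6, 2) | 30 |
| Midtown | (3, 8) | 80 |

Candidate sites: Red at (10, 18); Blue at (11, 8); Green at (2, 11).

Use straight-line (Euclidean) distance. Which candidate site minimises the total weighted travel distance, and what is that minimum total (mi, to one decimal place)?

Total weighted distance at each candidate:
  Red (10, 18): total = 2778.2
  Blue (11, 8): total = 2063.4
  Green (2, 11): total = 1775.2
Minimum is at Green with total 1775.2 mi.

Green, total 1775.2 mi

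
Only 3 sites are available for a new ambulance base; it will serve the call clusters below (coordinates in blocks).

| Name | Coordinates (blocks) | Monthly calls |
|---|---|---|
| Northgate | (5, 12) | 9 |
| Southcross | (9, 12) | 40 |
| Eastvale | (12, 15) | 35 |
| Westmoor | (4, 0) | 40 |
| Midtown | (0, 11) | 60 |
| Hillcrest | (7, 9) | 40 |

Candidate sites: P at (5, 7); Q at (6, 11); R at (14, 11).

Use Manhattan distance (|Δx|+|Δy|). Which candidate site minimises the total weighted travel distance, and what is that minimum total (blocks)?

Q, total 1528 blocks

Total weighted distance at each candidate:
  P (5, 7): total = 1950
  Q (6, 11): total = 1528
  R (14, 11): total = 2580
Minimum is at Q with total 1528 blocks.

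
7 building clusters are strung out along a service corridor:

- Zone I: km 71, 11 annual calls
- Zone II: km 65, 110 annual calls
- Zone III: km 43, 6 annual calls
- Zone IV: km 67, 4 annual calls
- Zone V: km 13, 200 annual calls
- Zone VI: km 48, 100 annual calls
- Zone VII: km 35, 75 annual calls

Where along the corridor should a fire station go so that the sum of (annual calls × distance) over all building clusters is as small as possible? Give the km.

x = 35

For a sum of weighted absolute distances on a line, the optimum is the weighted median (not the mean). Total weight W = 506; half-weight = 253.
Sort by position and accumulate weight:
  km 13 (Zone V, w=200) → cum 200
  km 35 (Zone VII, w=75) → cum 275  ≥ 253 → median here
  km 43 (Zone III, w=6) → cum 281
  km 48 (Zone VI, w=100) → cum 381
  km 65 (Zone II, w=110) → cum 491
  km 67 (Zone IV, w=4) → cum 495
  km 71 (Zone I, w=11) → cum 506
Optimal location: km 35.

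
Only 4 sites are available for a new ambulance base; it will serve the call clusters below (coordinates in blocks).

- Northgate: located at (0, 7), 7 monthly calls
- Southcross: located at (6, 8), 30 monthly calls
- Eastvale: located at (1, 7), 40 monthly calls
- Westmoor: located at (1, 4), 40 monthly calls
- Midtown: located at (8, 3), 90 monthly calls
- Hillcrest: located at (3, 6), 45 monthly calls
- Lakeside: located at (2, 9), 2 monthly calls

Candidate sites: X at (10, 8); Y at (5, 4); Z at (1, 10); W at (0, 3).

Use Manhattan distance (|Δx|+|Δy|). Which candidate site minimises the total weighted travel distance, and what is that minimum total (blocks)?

Y, total 1202 blocks

Total weighted distance at each candidate:
  X (10, 8): total = 2170
  Y (5, 4): total = 1202
  Z (1, 10): total = 2132
  W (0, 3): total = 1644
Minimum is at Y with total 1202 blocks.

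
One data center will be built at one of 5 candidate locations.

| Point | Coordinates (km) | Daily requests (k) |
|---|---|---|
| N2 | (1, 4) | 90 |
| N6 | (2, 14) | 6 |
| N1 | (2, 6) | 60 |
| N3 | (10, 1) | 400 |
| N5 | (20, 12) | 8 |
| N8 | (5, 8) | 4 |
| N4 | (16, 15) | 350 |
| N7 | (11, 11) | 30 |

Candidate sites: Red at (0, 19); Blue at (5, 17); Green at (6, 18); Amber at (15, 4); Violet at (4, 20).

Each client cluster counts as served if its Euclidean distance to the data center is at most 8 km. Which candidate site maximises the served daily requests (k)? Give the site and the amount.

Coverage radius r = 8 km; a point is covered iff (Δx)²+(Δy)² ≤ 8² = 64.
  Red (0, 19): covers {N6} → 6
  Blue (5, 17): covers {N6} → 6
  Green (6, 18): covers {N6} → 6
  Amber (15, 4): covers {N3} → 400
  Violet (4, 20): covers {N6} → 6
Maximum coverage at Amber: 400 daily requests (k).

Amber, covering 400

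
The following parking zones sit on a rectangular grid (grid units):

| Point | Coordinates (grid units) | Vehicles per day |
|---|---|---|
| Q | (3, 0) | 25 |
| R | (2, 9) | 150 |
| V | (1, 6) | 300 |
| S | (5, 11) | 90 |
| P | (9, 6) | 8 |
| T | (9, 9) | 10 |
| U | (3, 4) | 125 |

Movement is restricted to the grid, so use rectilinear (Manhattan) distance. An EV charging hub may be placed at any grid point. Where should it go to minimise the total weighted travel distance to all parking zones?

(2, 6)

Manhattan distance separates: Σwᵢ(|x−xᵢ|+|y−yᵢ|) = Σwᵢ|x−xᵢ| + Σwᵢ|y−yᵢ|, so x and y are optimised independently as 1-D weighted medians.
Total weight W = 708; half = 354.
x-coordinate, sorted with cumulative weight:
  x=1 (V, w=300) cum 300
  x=2 (R, w=150) cum 450  ← median
  x=3 (Q, w=25) cum 475
  x=3 (U, w=125) cum 600
  x=5 (S, w=90) cum 690
  x=9 (P, w=8) cum 698
  x=9 (T, w=10) cum 708
⇒ x* = 2
y-coordinate, sorted with cumulative weight:
  y=0 (Q, w=25) cum 25
  y=4 (U, w=125) cum 150
  y=6 (V, w=300) cum 450  ← median
  y=6 (P, w=8) cum 458
  y=9 (R, w=150) cum 608
  y=9 (T, w=10) cum 618
  y=11 (S, w=90) cum 708
⇒ y* = 6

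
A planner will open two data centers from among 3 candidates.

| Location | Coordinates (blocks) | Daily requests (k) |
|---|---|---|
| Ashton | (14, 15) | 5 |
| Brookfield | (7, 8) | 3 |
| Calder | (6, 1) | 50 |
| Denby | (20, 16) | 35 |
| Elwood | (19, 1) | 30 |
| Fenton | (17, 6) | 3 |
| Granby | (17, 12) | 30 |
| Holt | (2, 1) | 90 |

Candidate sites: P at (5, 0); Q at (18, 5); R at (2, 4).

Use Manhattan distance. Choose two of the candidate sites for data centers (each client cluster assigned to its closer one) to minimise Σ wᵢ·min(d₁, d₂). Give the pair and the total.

{P, Q}, total 1411

Evaluate every pair (each demand assigned to the nearer of the two):
  {P, Q}: total = 1411
  {Q, R}: total = 1568
  {P, R}: total = 2753
Best pair: {P, Q} with total 1411.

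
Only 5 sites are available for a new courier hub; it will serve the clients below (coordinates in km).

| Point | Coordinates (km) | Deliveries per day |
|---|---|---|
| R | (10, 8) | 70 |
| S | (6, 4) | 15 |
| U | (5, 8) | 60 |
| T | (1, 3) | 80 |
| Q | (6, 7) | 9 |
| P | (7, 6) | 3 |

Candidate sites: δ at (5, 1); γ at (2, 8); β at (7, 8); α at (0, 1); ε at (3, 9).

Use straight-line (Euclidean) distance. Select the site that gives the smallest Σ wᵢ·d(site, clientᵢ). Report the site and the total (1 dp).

β, total 1035.4 km

Total weighted distance at each candidate:
  δ (5, 1): total = 1498.3
  γ (2, 8): total = 1286.0
  β (7, 8): total = 1035.4
  α (0, 1): total = 1752.3
  ε (3, 9): total = 1270.0
Minimum is at β with total 1035.4 km.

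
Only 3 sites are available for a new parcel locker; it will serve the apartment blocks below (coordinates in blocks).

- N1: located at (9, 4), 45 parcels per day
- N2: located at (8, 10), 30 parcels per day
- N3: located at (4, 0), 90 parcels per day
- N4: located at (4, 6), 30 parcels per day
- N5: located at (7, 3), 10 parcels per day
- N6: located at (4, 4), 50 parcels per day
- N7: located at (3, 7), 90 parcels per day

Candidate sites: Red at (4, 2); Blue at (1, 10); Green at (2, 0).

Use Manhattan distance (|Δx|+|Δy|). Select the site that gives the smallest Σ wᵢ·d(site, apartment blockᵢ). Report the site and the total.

Total weighted distance at each candidate:
  Red (4, 2): total = 1655
  Blue (1, 10): total = 3250
  Green (2, 0): total = 2495
Minimum is at Red with total 1655 blocks.

Red, total 1655 blocks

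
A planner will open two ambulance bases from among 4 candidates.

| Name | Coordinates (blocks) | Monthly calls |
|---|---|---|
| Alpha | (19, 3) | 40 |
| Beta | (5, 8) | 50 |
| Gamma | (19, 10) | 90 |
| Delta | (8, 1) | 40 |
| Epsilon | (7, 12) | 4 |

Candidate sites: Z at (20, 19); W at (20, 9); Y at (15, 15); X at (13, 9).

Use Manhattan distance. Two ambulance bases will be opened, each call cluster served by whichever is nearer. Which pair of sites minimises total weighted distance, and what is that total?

{W, X}, total 1466

Evaluate every pair (each demand assigned to the nearer of the two):
  {W, X}: total = 1466
  {W, Y}: total = 2104
  {Z, X}: total = 2116
  {Y, X}: total = 2116
  {Z, W}: total = 2124
  {Z, Y}: total = 3184
Best pair: {W, X} with total 1466.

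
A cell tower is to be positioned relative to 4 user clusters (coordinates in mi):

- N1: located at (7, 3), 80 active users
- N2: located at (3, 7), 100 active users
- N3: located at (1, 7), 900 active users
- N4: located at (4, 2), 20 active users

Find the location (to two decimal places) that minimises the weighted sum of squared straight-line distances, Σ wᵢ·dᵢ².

The minimiser of Σwᵢ‖p−pᵢ‖² is the weighted centroid p* = (Σwᵢpᵢ)/(Σwᵢ).
Σwᵢ = 1100.
Σwᵢxᵢ = 80·7 + 100·3 + 900·1 + 20·4 = 1840.
Σwᵢyᵢ = 80·3 + 100·7 + 900·7 + 20·2 = 7280.
x* = 1840/1100 = 1.67, y* = 7280/1100 = 6.62.

(1.67, 6.62)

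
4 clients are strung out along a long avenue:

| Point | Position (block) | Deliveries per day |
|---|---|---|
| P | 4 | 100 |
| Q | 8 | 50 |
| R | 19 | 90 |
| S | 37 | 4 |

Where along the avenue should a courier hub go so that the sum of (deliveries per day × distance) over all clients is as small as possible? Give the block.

x = 8

For a sum of weighted absolute distances on a line, the optimum is the weighted median (not the mean). Total weight W = 244; half-weight = 122.
Sort by position and accumulate weight:
  block 4 (P, w=100) → cum 100
  block 8 (Q, w=50) → cum 150  ≥ 122 → median here
  block 19 (R, w=90) → cum 240
  block 37 (S, w=4) → cum 244
Optimal location: block 8.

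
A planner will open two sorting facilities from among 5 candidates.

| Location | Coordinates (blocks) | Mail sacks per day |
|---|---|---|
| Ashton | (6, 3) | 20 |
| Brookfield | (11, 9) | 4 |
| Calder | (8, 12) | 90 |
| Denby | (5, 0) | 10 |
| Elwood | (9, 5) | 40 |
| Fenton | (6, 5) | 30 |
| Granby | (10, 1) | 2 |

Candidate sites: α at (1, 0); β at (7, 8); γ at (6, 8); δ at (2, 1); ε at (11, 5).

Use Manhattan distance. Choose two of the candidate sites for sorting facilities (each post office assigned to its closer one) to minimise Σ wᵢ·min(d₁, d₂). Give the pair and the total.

Evaluate every pair (each demand assigned to the nearer of the two):
  {β, ε}: total = 896
  {γ, ε}: total = 926
  {β, δ}: total = 966
  {α, β}: total = 970
  {β, γ}: total = 970
  {γ, δ}: total = 1050
  {α, γ}: total = 1054
  {δ, ε}: total = 1316
  {α, ε}: total = 1336
  {α, δ}: total = 2454
Best pair: {β, ε} with total 896.

{β, ε}, total 896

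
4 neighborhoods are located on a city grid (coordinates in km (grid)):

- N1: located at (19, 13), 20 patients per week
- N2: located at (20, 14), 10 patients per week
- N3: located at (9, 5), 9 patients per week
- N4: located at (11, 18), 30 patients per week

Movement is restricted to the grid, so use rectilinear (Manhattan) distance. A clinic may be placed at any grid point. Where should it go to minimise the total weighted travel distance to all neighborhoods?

Manhattan distance separates: Σwᵢ(|x−xᵢ|+|y−yᵢ|) = Σwᵢ|x−xᵢ| + Σwᵢ|y−yᵢ|, so x and y are optimised independently as 1-D weighted medians.
Total weight W = 69; half = 34.5.
x-coordinate, sorted with cumulative weight:
  x=9 (N3, w=9) cum 9
  x=11 (N4, w=30) cum 39  ← median
  x=19 (N1, w=20) cum 59
  x=20 (N2, w=10) cum 69
⇒ x* = 11
y-coordinate, sorted with cumulative weight:
  y=5 (N3, w=9) cum 9
  y=13 (N1, w=20) cum 29
  y=14 (N2, w=10) cum 39  ← median
  y=18 (N4, w=30) cum 69
⇒ y* = 14

(11, 14)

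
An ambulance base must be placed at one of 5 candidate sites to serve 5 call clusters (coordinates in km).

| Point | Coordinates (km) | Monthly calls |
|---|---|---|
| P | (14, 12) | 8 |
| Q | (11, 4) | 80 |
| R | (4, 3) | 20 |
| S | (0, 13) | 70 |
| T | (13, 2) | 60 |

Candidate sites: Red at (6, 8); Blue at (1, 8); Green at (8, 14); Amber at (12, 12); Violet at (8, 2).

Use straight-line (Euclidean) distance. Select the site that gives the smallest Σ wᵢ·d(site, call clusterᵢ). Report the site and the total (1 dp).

Total weighted distance at each candidate:
  Red (6, 8): total = 1791.4
  Blue (1, 8): total = 2249.0
  Green (8, 14): total = 2464.3
  Amber (12, 12): total = 2347.7
  Violet (8, 2): total = 1716.3
Minimum is at Violet with total 1716.3 km.

Violet, total 1716.3 km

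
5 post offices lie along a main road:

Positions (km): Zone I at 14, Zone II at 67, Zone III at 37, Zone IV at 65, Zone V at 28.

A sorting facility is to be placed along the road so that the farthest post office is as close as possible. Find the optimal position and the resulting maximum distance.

The 1-center on a line is the midpoint of the two extreme points: leftmost at 14, rightmost at 67.
Optimal location = (14 + 67)/2 = 40.5; maximum distance = (67 − 14)/2 = 26.5.

location 40.5, max distance 26.5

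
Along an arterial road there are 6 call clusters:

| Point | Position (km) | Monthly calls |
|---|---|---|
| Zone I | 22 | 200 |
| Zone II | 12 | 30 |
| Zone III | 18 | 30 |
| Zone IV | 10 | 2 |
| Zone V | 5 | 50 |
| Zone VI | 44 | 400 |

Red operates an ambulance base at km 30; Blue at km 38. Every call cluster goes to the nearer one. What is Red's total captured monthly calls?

The indifferent point is the midpoint (30+38)/2 = 34; call clusters left of it (closer to Red at 30) go to Red, those right go to Blue.
  Zone V at 5 (w=50) → Red
  Zone IV at 10 (w=2) → Red
  Zone II at 12 (w=30) → Red
  Zone III at 18 (w=30) → Red
  Zone I at 22 (w=200) → Red
  Zone VI at 44 (w=400) → Blue
Red captures 312; Blue captures 400.

312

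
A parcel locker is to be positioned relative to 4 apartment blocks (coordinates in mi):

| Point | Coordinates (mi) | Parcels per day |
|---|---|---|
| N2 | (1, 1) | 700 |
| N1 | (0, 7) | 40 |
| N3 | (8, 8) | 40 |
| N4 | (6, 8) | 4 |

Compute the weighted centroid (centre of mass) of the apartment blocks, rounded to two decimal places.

(1.33, 1.70)

The minimiser of Σwᵢ‖p−pᵢ‖² is the weighted centroid p* = (Σwᵢpᵢ)/(Σwᵢ).
Σwᵢ = 784.
Σwᵢxᵢ = 700·1 + 40·0 + 40·8 + 4·6 = 1044.
Σwᵢyᵢ = 700·1 + 40·7 + 40·8 + 4·8 = 1332.
x* = 1044/784 = 1.33, y* = 1332/784 = 1.70.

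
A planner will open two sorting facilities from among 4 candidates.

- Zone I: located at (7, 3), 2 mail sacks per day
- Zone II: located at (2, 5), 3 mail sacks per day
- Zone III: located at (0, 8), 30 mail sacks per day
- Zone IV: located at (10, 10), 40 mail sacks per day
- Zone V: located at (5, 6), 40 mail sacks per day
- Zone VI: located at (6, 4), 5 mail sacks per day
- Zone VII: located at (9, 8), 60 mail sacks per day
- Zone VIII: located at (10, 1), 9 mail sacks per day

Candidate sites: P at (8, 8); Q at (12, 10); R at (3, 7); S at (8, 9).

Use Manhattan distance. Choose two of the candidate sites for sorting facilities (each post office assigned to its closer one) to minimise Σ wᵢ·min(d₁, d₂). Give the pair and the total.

Evaluate every pair (each demand assigned to the nearer of the two):
  {P, R}: total = 592
  {R, S}: total = 623
  {P, Q}: total = 730
  {P, S}: total = 770
  {Q, R}: total = 774
  {Q, S}: total = 879
Best pair: {P, R} with total 592.

{P, R}, total 592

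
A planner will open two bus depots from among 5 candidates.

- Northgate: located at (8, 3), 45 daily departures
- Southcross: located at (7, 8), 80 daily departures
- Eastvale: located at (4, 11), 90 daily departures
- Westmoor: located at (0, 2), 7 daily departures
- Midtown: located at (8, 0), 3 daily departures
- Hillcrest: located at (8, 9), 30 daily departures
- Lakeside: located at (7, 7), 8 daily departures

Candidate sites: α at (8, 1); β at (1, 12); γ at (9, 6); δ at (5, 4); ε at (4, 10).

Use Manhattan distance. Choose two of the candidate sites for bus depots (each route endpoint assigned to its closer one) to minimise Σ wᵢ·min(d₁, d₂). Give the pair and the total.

Evaluate every pair (each demand assigned to the nearer of the two):
  {γ, ε}: total = 839
  {α, ε}: total = 844
  {δ, ε}: total = 930
  {β, γ}: total = 1102
  {β, ε}: total = 1302
  {β, δ}: total = 1370
  {γ, δ}: total = 1434
  {α, β}: total = 1452
  {α, γ}: total = 1520
  {α, δ}: total = 1622
Best pair: {γ, ε} with total 839.

{γ, ε}, total 839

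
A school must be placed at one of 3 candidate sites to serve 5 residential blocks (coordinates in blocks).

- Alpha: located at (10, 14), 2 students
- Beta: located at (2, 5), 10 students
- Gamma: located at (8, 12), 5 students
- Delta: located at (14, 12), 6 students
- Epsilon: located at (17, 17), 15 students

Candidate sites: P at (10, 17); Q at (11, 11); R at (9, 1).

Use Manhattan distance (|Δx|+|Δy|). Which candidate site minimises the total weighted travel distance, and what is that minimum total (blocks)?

Q, total 382 blocks

Total weighted distance at each candidate:
  P (10, 17): total = 400
  Q (11, 11): total = 382
  R (9, 1): total = 654
Minimum is at Q with total 382 blocks.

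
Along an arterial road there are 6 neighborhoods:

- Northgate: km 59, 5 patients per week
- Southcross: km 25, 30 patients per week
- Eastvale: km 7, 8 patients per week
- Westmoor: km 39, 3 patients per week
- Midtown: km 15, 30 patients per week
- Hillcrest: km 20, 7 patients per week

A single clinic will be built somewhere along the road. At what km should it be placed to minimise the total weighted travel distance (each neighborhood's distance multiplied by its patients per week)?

For a sum of weighted absolute distances on a line, the optimum is the weighted median (not the mean). Total weight W = 83; half-weight = 41.5.
Sort by position and accumulate weight:
  km 7 (Eastvale, w=8) → cum 8
  km 15 (Midtown, w=30) → cum 38
  km 20 (Hillcrest, w=7) → cum 45  ≥ 41.5 → median here
  km 25 (Southcross, w=30) → cum 75
  km 39 (Westmoor, w=3) → cum 78
  km 59 (Northgate, w=5) → cum 83
Optimal location: km 20.

x = 20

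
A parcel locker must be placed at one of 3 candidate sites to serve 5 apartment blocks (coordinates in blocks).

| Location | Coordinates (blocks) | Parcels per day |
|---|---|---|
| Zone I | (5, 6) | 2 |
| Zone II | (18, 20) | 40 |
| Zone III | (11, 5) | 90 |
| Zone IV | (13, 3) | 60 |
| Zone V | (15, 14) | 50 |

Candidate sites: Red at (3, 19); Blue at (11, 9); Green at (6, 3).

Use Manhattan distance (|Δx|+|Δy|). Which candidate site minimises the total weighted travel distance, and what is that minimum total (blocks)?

Total weighted distance at each candidate:
  Red (3, 19): total = 5060
  Blue (11, 9): total = 2028
  Green (6, 3): total = 3218
Minimum is at Blue with total 2028 blocks.

Blue, total 2028 blocks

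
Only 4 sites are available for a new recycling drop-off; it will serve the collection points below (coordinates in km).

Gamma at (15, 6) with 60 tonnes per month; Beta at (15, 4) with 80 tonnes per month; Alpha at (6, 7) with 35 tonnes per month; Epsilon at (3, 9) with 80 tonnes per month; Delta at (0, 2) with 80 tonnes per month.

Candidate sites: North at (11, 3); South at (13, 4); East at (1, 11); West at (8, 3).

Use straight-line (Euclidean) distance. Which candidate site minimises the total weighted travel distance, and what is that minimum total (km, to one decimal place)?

Total weighted distance at each candidate:
  North (11, 3): total = 2537.6
  South (13, 4): total = 2542.9
  East (1, 11): total = 3319.0
  West (8, 3): total = 2449.0
Minimum is at West with total 2449.0 km.

West, total 2449.0 km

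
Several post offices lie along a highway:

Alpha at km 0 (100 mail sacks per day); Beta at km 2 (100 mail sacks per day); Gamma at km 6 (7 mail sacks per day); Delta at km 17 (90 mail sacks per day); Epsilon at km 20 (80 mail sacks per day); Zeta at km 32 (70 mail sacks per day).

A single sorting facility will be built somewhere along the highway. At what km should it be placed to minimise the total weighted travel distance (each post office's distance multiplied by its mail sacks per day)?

For a sum of weighted absolute distances on a line, the optimum is the weighted median (not the mean). Total weight W = 447; half-weight = 223.5.
Sort by position and accumulate weight:
  km 0 (Alpha, w=100) → cum 100
  km 2 (Beta, w=100) → cum 200
  km 6 (Gamma, w=7) → cum 207
  km 17 (Delta, w=90) → cum 297  ≥ 223.5 → median here
  km 20 (Epsilon, w=80) → cum 377
  km 32 (Zeta, w=70) → cum 447
Optimal location: km 17.

x = 17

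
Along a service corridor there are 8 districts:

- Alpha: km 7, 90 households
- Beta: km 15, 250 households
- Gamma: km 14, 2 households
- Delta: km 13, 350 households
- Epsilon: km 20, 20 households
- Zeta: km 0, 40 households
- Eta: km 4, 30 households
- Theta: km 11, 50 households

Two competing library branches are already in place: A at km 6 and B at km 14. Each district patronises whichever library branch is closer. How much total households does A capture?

160

The indifferent point is the midpoint (6+14)/2 = 10; districts left of it (closer to A at 6) go to A, those right go to B.
  Zeta at 0 (w=40) → A
  Eta at 4 (w=30) → A
  Alpha at 7 (w=90) → A
  Theta at 11 (w=50) → B
  Delta at 13 (w=350) → B
  Gamma at 14 (w=2) → B
  Beta at 15 (w=250) → B
  Epsilon at 20 (w=20) → B
A captures 160; B captures 672.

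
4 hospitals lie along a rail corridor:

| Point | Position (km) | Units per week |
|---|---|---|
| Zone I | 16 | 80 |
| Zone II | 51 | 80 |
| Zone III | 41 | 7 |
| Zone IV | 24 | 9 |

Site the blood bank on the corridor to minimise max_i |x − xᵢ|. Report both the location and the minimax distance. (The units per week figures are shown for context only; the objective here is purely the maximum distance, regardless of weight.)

The 1-center on a line is the midpoint of the two extreme points: leftmost at 16, rightmost at 51.
Optimal location = (16 + 51)/2 = 33.5; maximum distance = (51 − 16)/2 = 17.5.

location 33.5, max distance 17.5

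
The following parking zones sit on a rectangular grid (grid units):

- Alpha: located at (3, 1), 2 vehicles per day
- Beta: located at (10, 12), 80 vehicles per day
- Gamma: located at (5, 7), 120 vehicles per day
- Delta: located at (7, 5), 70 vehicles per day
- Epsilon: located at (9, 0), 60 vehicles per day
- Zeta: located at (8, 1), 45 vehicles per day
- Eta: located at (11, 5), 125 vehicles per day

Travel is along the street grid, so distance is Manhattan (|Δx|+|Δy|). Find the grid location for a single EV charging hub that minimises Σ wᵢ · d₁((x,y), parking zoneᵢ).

Manhattan distance separates: Σwᵢ(|x−xᵢ|+|y−yᵢ|) = Σwᵢ|x−xᵢ| + Σwᵢ|y−yᵢ|, so x and y are optimised independently as 1-D weighted medians.
Total weight W = 502; half = 251.
x-coordinate, sorted with cumulative weight:
  x=3 (Alpha, w=2) cum 2
  x=5 (Gamma, w=120) cum 122
  x=7 (Delta, w=70) cum 192
  x=8 (Zeta, w=45) cum 237
  x=9 (Epsilon, w=60) cum 297  ← median
  x=10 (Beta, w=80) cum 377
  x=11 (Eta, w=125) cum 502
⇒ x* = 9
y-coordinate, sorted with cumulative weight:
  y=0 (Epsilon, w=60) cum 60
  y=1 (Alpha, w=2) cum 62
  y=1 (Zeta, w=45) cum 107
  y=5 (Delta, w=70) cum 177
  y=5 (Eta, w=125) cum 302  ← median
  y=7 (Gamma, w=120) cum 422
  y=12 (Beta, w=80) cum 502
⇒ y* = 5

(9, 5)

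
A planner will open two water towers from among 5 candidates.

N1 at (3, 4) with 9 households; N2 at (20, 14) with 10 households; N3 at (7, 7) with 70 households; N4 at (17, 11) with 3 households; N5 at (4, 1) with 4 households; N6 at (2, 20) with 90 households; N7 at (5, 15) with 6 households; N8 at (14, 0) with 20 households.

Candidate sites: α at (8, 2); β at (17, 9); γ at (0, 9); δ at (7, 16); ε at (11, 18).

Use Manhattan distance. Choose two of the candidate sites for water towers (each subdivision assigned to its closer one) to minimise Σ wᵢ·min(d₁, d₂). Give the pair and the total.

{α, δ}, total 1686

Evaluate every pair (each demand assigned to the nearer of the two):
  {α, δ}: total = 1686
  {α, ε}: total = 1876
  {β, δ}: total = 2000
  {α, γ}: total = 2193
  {γ, δ}: total = 2233
  {δ, ε}: total = 2263
  {β, γ}: total = 2312
  {γ, ε}: total = 2383
  {β, ε}: total = 2465
  {α, β}: total = 3005
Best pair: {α, δ} with total 1686.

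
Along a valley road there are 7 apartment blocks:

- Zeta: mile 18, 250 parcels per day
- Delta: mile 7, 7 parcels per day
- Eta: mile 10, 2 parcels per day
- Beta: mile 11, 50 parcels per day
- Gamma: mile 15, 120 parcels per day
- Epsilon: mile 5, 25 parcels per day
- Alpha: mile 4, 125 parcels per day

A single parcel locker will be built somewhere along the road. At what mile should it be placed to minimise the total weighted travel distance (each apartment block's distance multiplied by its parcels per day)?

For a sum of weighted absolute distances on a line, the optimum is the weighted median (not the mean). Total weight W = 579; half-weight = 289.5.
Sort by position and accumulate weight:
  mile 4 (Alpha, w=125) → cum 125
  mile 5 (Epsilon, w=25) → cum 150
  mile 7 (Delta, w=7) → cum 157
  mile 10 (Eta, w=2) → cum 159
  mile 11 (Beta, w=50) → cum 209
  mile 15 (Gamma, w=120) → cum 329  ≥ 289.5 → median here
  mile 18 (Zeta, w=250) → cum 579
Optimal location: mile 15.

x = 15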